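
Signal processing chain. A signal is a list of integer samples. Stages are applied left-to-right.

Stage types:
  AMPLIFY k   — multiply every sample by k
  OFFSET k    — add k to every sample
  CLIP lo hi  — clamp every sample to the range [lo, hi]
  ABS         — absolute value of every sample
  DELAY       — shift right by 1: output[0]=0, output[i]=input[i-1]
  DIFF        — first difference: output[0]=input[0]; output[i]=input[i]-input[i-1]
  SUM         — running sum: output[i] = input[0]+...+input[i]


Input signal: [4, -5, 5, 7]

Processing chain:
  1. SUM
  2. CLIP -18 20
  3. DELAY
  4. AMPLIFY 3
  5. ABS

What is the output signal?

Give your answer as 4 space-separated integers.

Answer: 0 12 3 12

Derivation:
Input: [4, -5, 5, 7]
Stage 1 (SUM): sum[0..0]=4, sum[0..1]=-1, sum[0..2]=4, sum[0..3]=11 -> [4, -1, 4, 11]
Stage 2 (CLIP -18 20): clip(4,-18,20)=4, clip(-1,-18,20)=-1, clip(4,-18,20)=4, clip(11,-18,20)=11 -> [4, -1, 4, 11]
Stage 3 (DELAY): [0, 4, -1, 4] = [0, 4, -1, 4] -> [0, 4, -1, 4]
Stage 4 (AMPLIFY 3): 0*3=0, 4*3=12, -1*3=-3, 4*3=12 -> [0, 12, -3, 12]
Stage 5 (ABS): |0|=0, |12|=12, |-3|=3, |12|=12 -> [0, 12, 3, 12]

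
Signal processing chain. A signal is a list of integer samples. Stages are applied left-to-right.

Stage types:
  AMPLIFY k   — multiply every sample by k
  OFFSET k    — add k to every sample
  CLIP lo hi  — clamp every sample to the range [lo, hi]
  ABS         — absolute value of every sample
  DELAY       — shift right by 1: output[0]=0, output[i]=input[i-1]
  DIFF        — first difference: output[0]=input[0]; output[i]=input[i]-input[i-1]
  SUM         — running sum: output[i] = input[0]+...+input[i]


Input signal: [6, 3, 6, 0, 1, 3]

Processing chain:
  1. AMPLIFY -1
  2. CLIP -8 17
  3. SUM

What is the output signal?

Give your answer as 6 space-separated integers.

Input: [6, 3, 6, 0, 1, 3]
Stage 1 (AMPLIFY -1): 6*-1=-6, 3*-1=-3, 6*-1=-6, 0*-1=0, 1*-1=-1, 3*-1=-3 -> [-6, -3, -6, 0, -1, -3]
Stage 2 (CLIP -8 17): clip(-6,-8,17)=-6, clip(-3,-8,17)=-3, clip(-6,-8,17)=-6, clip(0,-8,17)=0, clip(-1,-8,17)=-1, clip(-3,-8,17)=-3 -> [-6, -3, -6, 0, -1, -3]
Stage 3 (SUM): sum[0..0]=-6, sum[0..1]=-9, sum[0..2]=-15, sum[0..3]=-15, sum[0..4]=-16, sum[0..5]=-19 -> [-6, -9, -15, -15, -16, -19]

Answer: -6 -9 -15 -15 -16 -19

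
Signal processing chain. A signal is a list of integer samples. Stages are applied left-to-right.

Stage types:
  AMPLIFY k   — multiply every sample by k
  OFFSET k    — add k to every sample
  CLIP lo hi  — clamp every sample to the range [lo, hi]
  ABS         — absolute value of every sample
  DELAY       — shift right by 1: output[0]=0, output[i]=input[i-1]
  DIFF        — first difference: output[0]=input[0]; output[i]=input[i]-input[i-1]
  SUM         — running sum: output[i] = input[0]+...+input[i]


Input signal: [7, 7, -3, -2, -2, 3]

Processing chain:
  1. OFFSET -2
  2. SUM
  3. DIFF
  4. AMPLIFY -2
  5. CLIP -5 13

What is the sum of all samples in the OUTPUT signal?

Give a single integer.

Input: [7, 7, -3, -2, -2, 3]
Stage 1 (OFFSET -2): 7+-2=5, 7+-2=5, -3+-2=-5, -2+-2=-4, -2+-2=-4, 3+-2=1 -> [5, 5, -5, -4, -4, 1]
Stage 2 (SUM): sum[0..0]=5, sum[0..1]=10, sum[0..2]=5, sum[0..3]=1, sum[0..4]=-3, sum[0..5]=-2 -> [5, 10, 5, 1, -3, -2]
Stage 3 (DIFF): s[0]=5, 10-5=5, 5-10=-5, 1-5=-4, -3-1=-4, -2--3=1 -> [5, 5, -5, -4, -4, 1]
Stage 4 (AMPLIFY -2): 5*-2=-10, 5*-2=-10, -5*-2=10, -4*-2=8, -4*-2=8, 1*-2=-2 -> [-10, -10, 10, 8, 8, -2]
Stage 5 (CLIP -5 13): clip(-10,-5,13)=-5, clip(-10,-5,13)=-5, clip(10,-5,13)=10, clip(8,-5,13)=8, clip(8,-5,13)=8, clip(-2,-5,13)=-2 -> [-5, -5, 10, 8, 8, -2]
Output sum: 14

Answer: 14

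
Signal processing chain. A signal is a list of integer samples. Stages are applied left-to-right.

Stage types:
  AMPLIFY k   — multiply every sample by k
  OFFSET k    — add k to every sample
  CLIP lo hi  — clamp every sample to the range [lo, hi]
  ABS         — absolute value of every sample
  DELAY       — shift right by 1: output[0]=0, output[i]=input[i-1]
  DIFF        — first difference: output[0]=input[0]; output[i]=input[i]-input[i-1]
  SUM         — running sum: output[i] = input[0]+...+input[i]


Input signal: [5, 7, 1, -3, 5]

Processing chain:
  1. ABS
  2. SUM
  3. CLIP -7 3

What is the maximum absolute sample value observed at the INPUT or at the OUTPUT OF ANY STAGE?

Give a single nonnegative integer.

Input: [5, 7, 1, -3, 5] (max |s|=7)
Stage 1 (ABS): |5|=5, |7|=7, |1|=1, |-3|=3, |5|=5 -> [5, 7, 1, 3, 5] (max |s|=7)
Stage 2 (SUM): sum[0..0]=5, sum[0..1]=12, sum[0..2]=13, sum[0..3]=16, sum[0..4]=21 -> [5, 12, 13, 16, 21] (max |s|=21)
Stage 3 (CLIP -7 3): clip(5,-7,3)=3, clip(12,-7,3)=3, clip(13,-7,3)=3, clip(16,-7,3)=3, clip(21,-7,3)=3 -> [3, 3, 3, 3, 3] (max |s|=3)
Overall max amplitude: 21

Answer: 21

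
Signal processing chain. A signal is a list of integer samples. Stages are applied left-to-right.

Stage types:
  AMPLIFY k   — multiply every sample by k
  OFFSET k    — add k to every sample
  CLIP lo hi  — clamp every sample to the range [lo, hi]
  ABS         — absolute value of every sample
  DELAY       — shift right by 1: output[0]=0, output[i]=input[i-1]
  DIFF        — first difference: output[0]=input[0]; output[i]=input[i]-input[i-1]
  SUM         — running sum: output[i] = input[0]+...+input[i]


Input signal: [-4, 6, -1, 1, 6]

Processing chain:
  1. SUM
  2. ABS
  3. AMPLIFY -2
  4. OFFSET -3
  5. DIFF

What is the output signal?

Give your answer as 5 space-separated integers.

Answer: -11 4 2 -2 -12

Derivation:
Input: [-4, 6, -1, 1, 6]
Stage 1 (SUM): sum[0..0]=-4, sum[0..1]=2, sum[0..2]=1, sum[0..3]=2, sum[0..4]=8 -> [-4, 2, 1, 2, 8]
Stage 2 (ABS): |-4|=4, |2|=2, |1|=1, |2|=2, |8|=8 -> [4, 2, 1, 2, 8]
Stage 3 (AMPLIFY -2): 4*-2=-8, 2*-2=-4, 1*-2=-2, 2*-2=-4, 8*-2=-16 -> [-8, -4, -2, -4, -16]
Stage 4 (OFFSET -3): -8+-3=-11, -4+-3=-7, -2+-3=-5, -4+-3=-7, -16+-3=-19 -> [-11, -7, -5, -7, -19]
Stage 5 (DIFF): s[0]=-11, -7--11=4, -5--7=2, -7--5=-2, -19--7=-12 -> [-11, 4, 2, -2, -12]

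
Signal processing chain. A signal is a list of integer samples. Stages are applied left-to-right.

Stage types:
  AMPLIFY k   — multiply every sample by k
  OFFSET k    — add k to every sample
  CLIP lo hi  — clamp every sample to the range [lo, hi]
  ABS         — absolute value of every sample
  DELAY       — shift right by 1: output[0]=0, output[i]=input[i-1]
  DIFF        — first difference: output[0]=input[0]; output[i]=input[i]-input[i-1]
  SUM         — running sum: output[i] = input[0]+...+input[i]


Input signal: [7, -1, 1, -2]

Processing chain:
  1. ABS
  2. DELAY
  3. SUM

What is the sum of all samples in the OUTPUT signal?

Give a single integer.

Input: [7, -1, 1, -2]
Stage 1 (ABS): |7|=7, |-1|=1, |1|=1, |-2|=2 -> [7, 1, 1, 2]
Stage 2 (DELAY): [0, 7, 1, 1] = [0, 7, 1, 1] -> [0, 7, 1, 1]
Stage 3 (SUM): sum[0..0]=0, sum[0..1]=7, sum[0..2]=8, sum[0..3]=9 -> [0, 7, 8, 9]
Output sum: 24

Answer: 24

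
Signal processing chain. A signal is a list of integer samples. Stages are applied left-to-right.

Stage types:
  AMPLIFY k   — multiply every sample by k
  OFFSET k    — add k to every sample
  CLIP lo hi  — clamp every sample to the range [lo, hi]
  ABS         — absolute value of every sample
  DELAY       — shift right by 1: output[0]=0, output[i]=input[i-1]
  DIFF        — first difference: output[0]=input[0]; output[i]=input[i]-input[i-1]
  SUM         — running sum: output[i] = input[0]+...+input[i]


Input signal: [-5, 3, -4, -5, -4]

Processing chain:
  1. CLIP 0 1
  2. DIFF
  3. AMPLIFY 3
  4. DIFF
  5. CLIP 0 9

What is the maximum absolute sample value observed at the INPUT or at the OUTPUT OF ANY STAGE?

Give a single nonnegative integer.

Input: [-5, 3, -4, -5, -4] (max |s|=5)
Stage 1 (CLIP 0 1): clip(-5,0,1)=0, clip(3,0,1)=1, clip(-4,0,1)=0, clip(-5,0,1)=0, clip(-4,0,1)=0 -> [0, 1, 0, 0, 0] (max |s|=1)
Stage 2 (DIFF): s[0]=0, 1-0=1, 0-1=-1, 0-0=0, 0-0=0 -> [0, 1, -1, 0, 0] (max |s|=1)
Stage 3 (AMPLIFY 3): 0*3=0, 1*3=3, -1*3=-3, 0*3=0, 0*3=0 -> [0, 3, -3, 0, 0] (max |s|=3)
Stage 4 (DIFF): s[0]=0, 3-0=3, -3-3=-6, 0--3=3, 0-0=0 -> [0, 3, -6, 3, 0] (max |s|=6)
Stage 5 (CLIP 0 9): clip(0,0,9)=0, clip(3,0,9)=3, clip(-6,0,9)=0, clip(3,0,9)=3, clip(0,0,9)=0 -> [0, 3, 0, 3, 0] (max |s|=3)
Overall max amplitude: 6

Answer: 6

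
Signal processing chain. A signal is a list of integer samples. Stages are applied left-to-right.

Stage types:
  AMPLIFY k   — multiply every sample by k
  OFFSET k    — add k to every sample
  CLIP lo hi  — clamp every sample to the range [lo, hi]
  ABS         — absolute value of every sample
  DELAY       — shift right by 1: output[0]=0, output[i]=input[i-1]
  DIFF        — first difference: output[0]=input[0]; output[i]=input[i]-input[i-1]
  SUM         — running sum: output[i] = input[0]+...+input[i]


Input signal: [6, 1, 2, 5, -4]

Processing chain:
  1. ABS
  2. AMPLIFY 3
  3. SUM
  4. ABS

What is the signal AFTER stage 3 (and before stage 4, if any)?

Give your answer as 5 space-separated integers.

Input: [6, 1, 2, 5, -4]
Stage 1 (ABS): |6|=6, |1|=1, |2|=2, |5|=5, |-4|=4 -> [6, 1, 2, 5, 4]
Stage 2 (AMPLIFY 3): 6*3=18, 1*3=3, 2*3=6, 5*3=15, 4*3=12 -> [18, 3, 6, 15, 12]
Stage 3 (SUM): sum[0..0]=18, sum[0..1]=21, sum[0..2]=27, sum[0..3]=42, sum[0..4]=54 -> [18, 21, 27, 42, 54]

Answer: 18 21 27 42 54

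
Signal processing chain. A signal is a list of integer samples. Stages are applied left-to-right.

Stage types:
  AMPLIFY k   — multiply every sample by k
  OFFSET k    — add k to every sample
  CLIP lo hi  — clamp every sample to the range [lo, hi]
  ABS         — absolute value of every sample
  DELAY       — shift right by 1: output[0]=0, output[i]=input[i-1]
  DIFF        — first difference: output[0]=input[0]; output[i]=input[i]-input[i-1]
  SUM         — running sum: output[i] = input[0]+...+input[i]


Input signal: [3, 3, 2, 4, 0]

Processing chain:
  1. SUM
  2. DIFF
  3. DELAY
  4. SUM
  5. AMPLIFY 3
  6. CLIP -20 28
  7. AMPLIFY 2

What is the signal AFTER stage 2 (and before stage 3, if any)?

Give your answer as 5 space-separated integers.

Answer: 3 3 2 4 0

Derivation:
Input: [3, 3, 2, 4, 0]
Stage 1 (SUM): sum[0..0]=3, sum[0..1]=6, sum[0..2]=8, sum[0..3]=12, sum[0..4]=12 -> [3, 6, 8, 12, 12]
Stage 2 (DIFF): s[0]=3, 6-3=3, 8-6=2, 12-8=4, 12-12=0 -> [3, 3, 2, 4, 0]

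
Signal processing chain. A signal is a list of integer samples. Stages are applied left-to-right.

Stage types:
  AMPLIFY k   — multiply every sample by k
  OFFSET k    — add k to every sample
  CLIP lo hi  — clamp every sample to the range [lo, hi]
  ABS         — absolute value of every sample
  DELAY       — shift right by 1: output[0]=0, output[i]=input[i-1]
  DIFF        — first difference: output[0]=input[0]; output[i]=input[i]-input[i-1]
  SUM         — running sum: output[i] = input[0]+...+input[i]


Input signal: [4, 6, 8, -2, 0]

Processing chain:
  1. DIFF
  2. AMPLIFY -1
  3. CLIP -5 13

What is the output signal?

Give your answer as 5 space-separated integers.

Input: [4, 6, 8, -2, 0]
Stage 1 (DIFF): s[0]=4, 6-4=2, 8-6=2, -2-8=-10, 0--2=2 -> [4, 2, 2, -10, 2]
Stage 2 (AMPLIFY -1): 4*-1=-4, 2*-1=-2, 2*-1=-2, -10*-1=10, 2*-1=-2 -> [-4, -2, -2, 10, -2]
Stage 3 (CLIP -5 13): clip(-4,-5,13)=-4, clip(-2,-5,13)=-2, clip(-2,-5,13)=-2, clip(10,-5,13)=10, clip(-2,-5,13)=-2 -> [-4, -2, -2, 10, -2]

Answer: -4 -2 -2 10 -2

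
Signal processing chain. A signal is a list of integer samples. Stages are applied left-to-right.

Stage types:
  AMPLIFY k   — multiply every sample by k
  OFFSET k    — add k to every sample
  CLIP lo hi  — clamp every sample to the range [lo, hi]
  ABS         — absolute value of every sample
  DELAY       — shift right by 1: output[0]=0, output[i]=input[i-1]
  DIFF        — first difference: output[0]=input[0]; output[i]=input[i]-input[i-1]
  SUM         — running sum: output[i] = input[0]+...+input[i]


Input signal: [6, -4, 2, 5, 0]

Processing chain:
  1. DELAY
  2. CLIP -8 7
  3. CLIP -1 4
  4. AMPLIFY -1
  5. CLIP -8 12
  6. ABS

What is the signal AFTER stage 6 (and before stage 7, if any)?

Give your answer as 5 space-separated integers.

Answer: 0 4 1 2 4

Derivation:
Input: [6, -4, 2, 5, 0]
Stage 1 (DELAY): [0, 6, -4, 2, 5] = [0, 6, -4, 2, 5] -> [0, 6, -4, 2, 5]
Stage 2 (CLIP -8 7): clip(0,-8,7)=0, clip(6,-8,7)=6, clip(-4,-8,7)=-4, clip(2,-8,7)=2, clip(5,-8,7)=5 -> [0, 6, -4, 2, 5]
Stage 3 (CLIP -1 4): clip(0,-1,4)=0, clip(6,-1,4)=4, clip(-4,-1,4)=-1, clip(2,-1,4)=2, clip(5,-1,4)=4 -> [0, 4, -1, 2, 4]
Stage 4 (AMPLIFY -1): 0*-1=0, 4*-1=-4, -1*-1=1, 2*-1=-2, 4*-1=-4 -> [0, -4, 1, -2, -4]
Stage 5 (CLIP -8 12): clip(0,-8,12)=0, clip(-4,-8,12)=-4, clip(1,-8,12)=1, clip(-2,-8,12)=-2, clip(-4,-8,12)=-4 -> [0, -4, 1, -2, -4]
Stage 6 (ABS): |0|=0, |-4|=4, |1|=1, |-2|=2, |-4|=4 -> [0, 4, 1, 2, 4]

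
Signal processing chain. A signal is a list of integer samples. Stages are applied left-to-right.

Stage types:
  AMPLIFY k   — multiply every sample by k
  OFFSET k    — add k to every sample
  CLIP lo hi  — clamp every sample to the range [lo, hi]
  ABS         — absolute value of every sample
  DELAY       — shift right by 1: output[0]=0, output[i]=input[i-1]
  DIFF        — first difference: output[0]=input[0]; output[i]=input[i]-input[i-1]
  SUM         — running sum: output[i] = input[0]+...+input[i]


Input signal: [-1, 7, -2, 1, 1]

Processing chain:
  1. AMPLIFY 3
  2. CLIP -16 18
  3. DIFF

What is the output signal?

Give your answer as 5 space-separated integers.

Answer: -3 21 -24 9 0

Derivation:
Input: [-1, 7, -2, 1, 1]
Stage 1 (AMPLIFY 3): -1*3=-3, 7*3=21, -2*3=-6, 1*3=3, 1*3=3 -> [-3, 21, -6, 3, 3]
Stage 2 (CLIP -16 18): clip(-3,-16,18)=-3, clip(21,-16,18)=18, clip(-6,-16,18)=-6, clip(3,-16,18)=3, clip(3,-16,18)=3 -> [-3, 18, -6, 3, 3]
Stage 3 (DIFF): s[0]=-3, 18--3=21, -6-18=-24, 3--6=9, 3-3=0 -> [-3, 21, -24, 9, 0]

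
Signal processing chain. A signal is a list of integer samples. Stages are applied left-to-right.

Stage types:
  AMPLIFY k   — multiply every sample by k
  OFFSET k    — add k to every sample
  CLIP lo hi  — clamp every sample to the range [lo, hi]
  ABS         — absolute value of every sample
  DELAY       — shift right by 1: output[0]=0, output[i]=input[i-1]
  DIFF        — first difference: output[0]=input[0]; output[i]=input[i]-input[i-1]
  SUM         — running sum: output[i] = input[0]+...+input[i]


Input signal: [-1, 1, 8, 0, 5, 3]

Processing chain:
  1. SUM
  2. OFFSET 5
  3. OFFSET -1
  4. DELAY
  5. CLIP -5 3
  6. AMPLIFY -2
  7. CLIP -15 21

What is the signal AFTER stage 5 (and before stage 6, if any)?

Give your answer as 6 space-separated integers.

Input: [-1, 1, 8, 0, 5, 3]
Stage 1 (SUM): sum[0..0]=-1, sum[0..1]=0, sum[0..2]=8, sum[0..3]=8, sum[0..4]=13, sum[0..5]=16 -> [-1, 0, 8, 8, 13, 16]
Stage 2 (OFFSET 5): -1+5=4, 0+5=5, 8+5=13, 8+5=13, 13+5=18, 16+5=21 -> [4, 5, 13, 13, 18, 21]
Stage 3 (OFFSET -1): 4+-1=3, 5+-1=4, 13+-1=12, 13+-1=12, 18+-1=17, 21+-1=20 -> [3, 4, 12, 12, 17, 20]
Stage 4 (DELAY): [0, 3, 4, 12, 12, 17] = [0, 3, 4, 12, 12, 17] -> [0, 3, 4, 12, 12, 17]
Stage 5 (CLIP -5 3): clip(0,-5,3)=0, clip(3,-5,3)=3, clip(4,-5,3)=3, clip(12,-5,3)=3, clip(12,-5,3)=3, clip(17,-5,3)=3 -> [0, 3, 3, 3, 3, 3]

Answer: 0 3 3 3 3 3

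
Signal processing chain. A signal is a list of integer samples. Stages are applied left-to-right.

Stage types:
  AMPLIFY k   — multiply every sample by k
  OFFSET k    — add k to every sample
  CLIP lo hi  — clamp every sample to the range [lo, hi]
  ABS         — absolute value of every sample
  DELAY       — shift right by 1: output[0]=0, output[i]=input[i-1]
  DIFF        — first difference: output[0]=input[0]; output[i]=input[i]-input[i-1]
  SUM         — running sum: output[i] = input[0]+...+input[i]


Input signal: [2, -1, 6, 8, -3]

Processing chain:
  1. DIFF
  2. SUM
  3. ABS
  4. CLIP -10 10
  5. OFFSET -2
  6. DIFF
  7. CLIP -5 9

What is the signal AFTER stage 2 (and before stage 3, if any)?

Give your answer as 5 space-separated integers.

Input: [2, -1, 6, 8, -3]
Stage 1 (DIFF): s[0]=2, -1-2=-3, 6--1=7, 8-6=2, -3-8=-11 -> [2, -3, 7, 2, -11]
Stage 2 (SUM): sum[0..0]=2, sum[0..1]=-1, sum[0..2]=6, sum[0..3]=8, sum[0..4]=-3 -> [2, -1, 6, 8, -3]

Answer: 2 -1 6 8 -3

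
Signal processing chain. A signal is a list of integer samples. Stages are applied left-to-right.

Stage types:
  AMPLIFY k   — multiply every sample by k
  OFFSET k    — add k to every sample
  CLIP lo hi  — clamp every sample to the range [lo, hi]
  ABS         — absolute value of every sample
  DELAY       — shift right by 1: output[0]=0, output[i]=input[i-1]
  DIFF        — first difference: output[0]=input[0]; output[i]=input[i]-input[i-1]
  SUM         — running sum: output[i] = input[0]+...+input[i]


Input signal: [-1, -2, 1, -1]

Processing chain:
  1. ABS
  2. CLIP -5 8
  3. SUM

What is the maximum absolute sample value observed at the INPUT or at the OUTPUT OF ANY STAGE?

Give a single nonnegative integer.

Answer: 5

Derivation:
Input: [-1, -2, 1, -1] (max |s|=2)
Stage 1 (ABS): |-1|=1, |-2|=2, |1|=1, |-1|=1 -> [1, 2, 1, 1] (max |s|=2)
Stage 2 (CLIP -5 8): clip(1,-5,8)=1, clip(2,-5,8)=2, clip(1,-5,8)=1, clip(1,-5,8)=1 -> [1, 2, 1, 1] (max |s|=2)
Stage 3 (SUM): sum[0..0]=1, sum[0..1]=3, sum[0..2]=4, sum[0..3]=5 -> [1, 3, 4, 5] (max |s|=5)
Overall max amplitude: 5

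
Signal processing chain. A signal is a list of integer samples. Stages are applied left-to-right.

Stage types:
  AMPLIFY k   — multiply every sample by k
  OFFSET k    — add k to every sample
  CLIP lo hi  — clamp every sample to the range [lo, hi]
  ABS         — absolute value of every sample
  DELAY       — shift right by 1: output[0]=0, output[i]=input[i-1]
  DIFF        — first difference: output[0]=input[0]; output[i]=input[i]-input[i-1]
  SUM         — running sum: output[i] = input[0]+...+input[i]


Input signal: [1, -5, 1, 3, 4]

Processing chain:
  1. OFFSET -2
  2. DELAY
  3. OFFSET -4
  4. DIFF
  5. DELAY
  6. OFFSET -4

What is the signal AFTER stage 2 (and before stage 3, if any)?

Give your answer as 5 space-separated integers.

Answer: 0 -1 -7 -1 1

Derivation:
Input: [1, -5, 1, 3, 4]
Stage 1 (OFFSET -2): 1+-2=-1, -5+-2=-7, 1+-2=-1, 3+-2=1, 4+-2=2 -> [-1, -7, -1, 1, 2]
Stage 2 (DELAY): [0, -1, -7, -1, 1] = [0, -1, -7, -1, 1] -> [0, -1, -7, -1, 1]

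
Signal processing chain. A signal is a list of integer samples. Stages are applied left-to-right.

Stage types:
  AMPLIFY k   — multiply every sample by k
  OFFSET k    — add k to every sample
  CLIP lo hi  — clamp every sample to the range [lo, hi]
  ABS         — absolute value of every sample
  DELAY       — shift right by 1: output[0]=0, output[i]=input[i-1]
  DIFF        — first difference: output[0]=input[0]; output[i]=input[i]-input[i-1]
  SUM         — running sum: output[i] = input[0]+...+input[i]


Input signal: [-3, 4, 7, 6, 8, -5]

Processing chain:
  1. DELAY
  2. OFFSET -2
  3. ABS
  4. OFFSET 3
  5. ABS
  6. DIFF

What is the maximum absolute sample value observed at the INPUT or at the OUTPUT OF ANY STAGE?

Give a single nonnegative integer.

Answer: 9

Derivation:
Input: [-3, 4, 7, 6, 8, -5] (max |s|=8)
Stage 1 (DELAY): [0, -3, 4, 7, 6, 8] = [0, -3, 4, 7, 6, 8] -> [0, -3, 4, 7, 6, 8] (max |s|=8)
Stage 2 (OFFSET -2): 0+-2=-2, -3+-2=-5, 4+-2=2, 7+-2=5, 6+-2=4, 8+-2=6 -> [-2, -5, 2, 5, 4, 6] (max |s|=6)
Stage 3 (ABS): |-2|=2, |-5|=5, |2|=2, |5|=5, |4|=4, |6|=6 -> [2, 5, 2, 5, 4, 6] (max |s|=6)
Stage 4 (OFFSET 3): 2+3=5, 5+3=8, 2+3=5, 5+3=8, 4+3=7, 6+3=9 -> [5, 8, 5, 8, 7, 9] (max |s|=9)
Stage 5 (ABS): |5|=5, |8|=8, |5|=5, |8|=8, |7|=7, |9|=9 -> [5, 8, 5, 8, 7, 9] (max |s|=9)
Stage 6 (DIFF): s[0]=5, 8-5=3, 5-8=-3, 8-5=3, 7-8=-1, 9-7=2 -> [5, 3, -3, 3, -1, 2] (max |s|=5)
Overall max amplitude: 9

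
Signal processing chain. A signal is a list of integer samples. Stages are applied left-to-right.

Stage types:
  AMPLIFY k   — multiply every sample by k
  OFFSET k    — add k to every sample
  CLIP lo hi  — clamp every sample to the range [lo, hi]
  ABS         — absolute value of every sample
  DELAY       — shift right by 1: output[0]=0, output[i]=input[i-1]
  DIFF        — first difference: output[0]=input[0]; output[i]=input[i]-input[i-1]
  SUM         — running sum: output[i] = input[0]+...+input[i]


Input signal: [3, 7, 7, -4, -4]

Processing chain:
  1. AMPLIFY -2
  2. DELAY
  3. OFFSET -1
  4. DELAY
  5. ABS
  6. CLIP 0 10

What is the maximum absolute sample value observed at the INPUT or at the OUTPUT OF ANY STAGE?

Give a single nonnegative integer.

Input: [3, 7, 7, -4, -4] (max |s|=7)
Stage 1 (AMPLIFY -2): 3*-2=-6, 7*-2=-14, 7*-2=-14, -4*-2=8, -4*-2=8 -> [-6, -14, -14, 8, 8] (max |s|=14)
Stage 2 (DELAY): [0, -6, -14, -14, 8] = [0, -6, -14, -14, 8] -> [0, -6, -14, -14, 8] (max |s|=14)
Stage 3 (OFFSET -1): 0+-1=-1, -6+-1=-7, -14+-1=-15, -14+-1=-15, 8+-1=7 -> [-1, -7, -15, -15, 7] (max |s|=15)
Stage 4 (DELAY): [0, -1, -7, -15, -15] = [0, -1, -7, -15, -15] -> [0, -1, -7, -15, -15] (max |s|=15)
Stage 5 (ABS): |0|=0, |-1|=1, |-7|=7, |-15|=15, |-15|=15 -> [0, 1, 7, 15, 15] (max |s|=15)
Stage 6 (CLIP 0 10): clip(0,0,10)=0, clip(1,0,10)=1, clip(7,0,10)=7, clip(15,0,10)=10, clip(15,0,10)=10 -> [0, 1, 7, 10, 10] (max |s|=10)
Overall max amplitude: 15

Answer: 15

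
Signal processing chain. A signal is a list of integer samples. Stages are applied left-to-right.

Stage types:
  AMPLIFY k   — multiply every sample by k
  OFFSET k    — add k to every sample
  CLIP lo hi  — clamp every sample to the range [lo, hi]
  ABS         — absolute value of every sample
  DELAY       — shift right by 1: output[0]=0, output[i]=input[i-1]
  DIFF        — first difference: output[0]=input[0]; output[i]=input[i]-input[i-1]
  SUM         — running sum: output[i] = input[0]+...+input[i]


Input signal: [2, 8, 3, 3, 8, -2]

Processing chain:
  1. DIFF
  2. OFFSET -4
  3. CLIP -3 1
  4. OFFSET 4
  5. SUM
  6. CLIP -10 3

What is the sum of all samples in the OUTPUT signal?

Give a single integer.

Answer: 17

Derivation:
Input: [2, 8, 3, 3, 8, -2]
Stage 1 (DIFF): s[0]=2, 8-2=6, 3-8=-5, 3-3=0, 8-3=5, -2-8=-10 -> [2, 6, -5, 0, 5, -10]
Stage 2 (OFFSET -4): 2+-4=-2, 6+-4=2, -5+-4=-9, 0+-4=-4, 5+-4=1, -10+-4=-14 -> [-2, 2, -9, -4, 1, -14]
Stage 3 (CLIP -3 1): clip(-2,-3,1)=-2, clip(2,-3,1)=1, clip(-9,-3,1)=-3, clip(-4,-3,1)=-3, clip(1,-3,1)=1, clip(-14,-3,1)=-3 -> [-2, 1, -3, -3, 1, -3]
Stage 4 (OFFSET 4): -2+4=2, 1+4=5, -3+4=1, -3+4=1, 1+4=5, -3+4=1 -> [2, 5, 1, 1, 5, 1]
Stage 5 (SUM): sum[0..0]=2, sum[0..1]=7, sum[0..2]=8, sum[0..3]=9, sum[0..4]=14, sum[0..5]=15 -> [2, 7, 8, 9, 14, 15]
Stage 6 (CLIP -10 3): clip(2,-10,3)=2, clip(7,-10,3)=3, clip(8,-10,3)=3, clip(9,-10,3)=3, clip(14,-10,3)=3, clip(15,-10,3)=3 -> [2, 3, 3, 3, 3, 3]
Output sum: 17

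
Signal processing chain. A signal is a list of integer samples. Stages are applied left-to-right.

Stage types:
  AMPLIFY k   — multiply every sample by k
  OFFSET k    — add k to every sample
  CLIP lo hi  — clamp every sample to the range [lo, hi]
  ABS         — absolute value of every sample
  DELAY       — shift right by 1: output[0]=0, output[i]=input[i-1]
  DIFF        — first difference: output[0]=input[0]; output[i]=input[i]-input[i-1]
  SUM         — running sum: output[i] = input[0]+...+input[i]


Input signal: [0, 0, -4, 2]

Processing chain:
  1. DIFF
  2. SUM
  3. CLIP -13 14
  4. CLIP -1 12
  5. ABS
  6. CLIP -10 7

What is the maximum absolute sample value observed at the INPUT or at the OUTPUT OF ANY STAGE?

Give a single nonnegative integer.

Answer: 6

Derivation:
Input: [0, 0, -4, 2] (max |s|=4)
Stage 1 (DIFF): s[0]=0, 0-0=0, -4-0=-4, 2--4=6 -> [0, 0, -4, 6] (max |s|=6)
Stage 2 (SUM): sum[0..0]=0, sum[0..1]=0, sum[0..2]=-4, sum[0..3]=2 -> [0, 0, -4, 2] (max |s|=4)
Stage 3 (CLIP -13 14): clip(0,-13,14)=0, clip(0,-13,14)=0, clip(-4,-13,14)=-4, clip(2,-13,14)=2 -> [0, 0, -4, 2] (max |s|=4)
Stage 4 (CLIP -1 12): clip(0,-1,12)=0, clip(0,-1,12)=0, clip(-4,-1,12)=-1, clip(2,-1,12)=2 -> [0, 0, -1, 2] (max |s|=2)
Stage 5 (ABS): |0|=0, |0|=0, |-1|=1, |2|=2 -> [0, 0, 1, 2] (max |s|=2)
Stage 6 (CLIP -10 7): clip(0,-10,7)=0, clip(0,-10,7)=0, clip(1,-10,7)=1, clip(2,-10,7)=2 -> [0, 0, 1, 2] (max |s|=2)
Overall max amplitude: 6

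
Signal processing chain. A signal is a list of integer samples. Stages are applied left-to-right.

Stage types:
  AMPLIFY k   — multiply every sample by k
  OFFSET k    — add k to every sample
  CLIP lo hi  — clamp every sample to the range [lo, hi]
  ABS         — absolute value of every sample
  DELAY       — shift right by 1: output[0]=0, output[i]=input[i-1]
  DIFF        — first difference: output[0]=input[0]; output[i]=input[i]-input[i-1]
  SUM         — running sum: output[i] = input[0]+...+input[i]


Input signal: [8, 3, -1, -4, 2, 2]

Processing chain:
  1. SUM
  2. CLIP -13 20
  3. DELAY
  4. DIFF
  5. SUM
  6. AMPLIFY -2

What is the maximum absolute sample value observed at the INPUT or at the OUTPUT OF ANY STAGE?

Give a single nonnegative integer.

Input: [8, 3, -1, -4, 2, 2] (max |s|=8)
Stage 1 (SUM): sum[0..0]=8, sum[0..1]=11, sum[0..2]=10, sum[0..3]=6, sum[0..4]=8, sum[0..5]=10 -> [8, 11, 10, 6, 8, 10] (max |s|=11)
Stage 2 (CLIP -13 20): clip(8,-13,20)=8, clip(11,-13,20)=11, clip(10,-13,20)=10, clip(6,-13,20)=6, clip(8,-13,20)=8, clip(10,-13,20)=10 -> [8, 11, 10, 6, 8, 10] (max |s|=11)
Stage 3 (DELAY): [0, 8, 11, 10, 6, 8] = [0, 8, 11, 10, 6, 8] -> [0, 8, 11, 10, 6, 8] (max |s|=11)
Stage 4 (DIFF): s[0]=0, 8-0=8, 11-8=3, 10-11=-1, 6-10=-4, 8-6=2 -> [0, 8, 3, -1, -4, 2] (max |s|=8)
Stage 5 (SUM): sum[0..0]=0, sum[0..1]=8, sum[0..2]=11, sum[0..3]=10, sum[0..4]=6, sum[0..5]=8 -> [0, 8, 11, 10, 6, 8] (max |s|=11)
Stage 6 (AMPLIFY -2): 0*-2=0, 8*-2=-16, 11*-2=-22, 10*-2=-20, 6*-2=-12, 8*-2=-16 -> [0, -16, -22, -20, -12, -16] (max |s|=22)
Overall max amplitude: 22

Answer: 22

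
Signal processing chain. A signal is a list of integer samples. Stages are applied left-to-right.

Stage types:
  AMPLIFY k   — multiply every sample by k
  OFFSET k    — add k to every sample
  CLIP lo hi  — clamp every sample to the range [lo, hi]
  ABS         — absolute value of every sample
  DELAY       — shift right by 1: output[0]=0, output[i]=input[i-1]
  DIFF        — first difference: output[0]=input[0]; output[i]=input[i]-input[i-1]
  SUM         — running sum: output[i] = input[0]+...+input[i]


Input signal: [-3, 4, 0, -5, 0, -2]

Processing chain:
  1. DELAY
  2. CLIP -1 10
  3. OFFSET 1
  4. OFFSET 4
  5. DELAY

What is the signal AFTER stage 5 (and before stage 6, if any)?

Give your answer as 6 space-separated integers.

Answer: 0 5 4 9 5 4

Derivation:
Input: [-3, 4, 0, -5, 0, -2]
Stage 1 (DELAY): [0, -3, 4, 0, -5, 0] = [0, -3, 4, 0, -5, 0] -> [0, -3, 4, 0, -5, 0]
Stage 2 (CLIP -1 10): clip(0,-1,10)=0, clip(-3,-1,10)=-1, clip(4,-1,10)=4, clip(0,-1,10)=0, clip(-5,-1,10)=-1, clip(0,-1,10)=0 -> [0, -1, 4, 0, -1, 0]
Stage 3 (OFFSET 1): 0+1=1, -1+1=0, 4+1=5, 0+1=1, -1+1=0, 0+1=1 -> [1, 0, 5, 1, 0, 1]
Stage 4 (OFFSET 4): 1+4=5, 0+4=4, 5+4=9, 1+4=5, 0+4=4, 1+4=5 -> [5, 4, 9, 5, 4, 5]
Stage 5 (DELAY): [0, 5, 4, 9, 5, 4] = [0, 5, 4, 9, 5, 4] -> [0, 5, 4, 9, 5, 4]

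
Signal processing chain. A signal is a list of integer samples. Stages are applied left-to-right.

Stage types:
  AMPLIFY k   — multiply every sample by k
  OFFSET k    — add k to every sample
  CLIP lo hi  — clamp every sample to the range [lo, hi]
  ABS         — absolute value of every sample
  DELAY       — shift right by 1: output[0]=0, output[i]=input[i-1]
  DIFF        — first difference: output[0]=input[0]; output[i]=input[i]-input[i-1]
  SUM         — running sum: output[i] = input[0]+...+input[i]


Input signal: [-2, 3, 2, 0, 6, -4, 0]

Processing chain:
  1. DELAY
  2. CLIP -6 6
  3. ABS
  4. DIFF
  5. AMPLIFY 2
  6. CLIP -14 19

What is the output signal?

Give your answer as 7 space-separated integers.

Input: [-2, 3, 2, 0, 6, -4, 0]
Stage 1 (DELAY): [0, -2, 3, 2, 0, 6, -4] = [0, -2, 3, 2, 0, 6, -4] -> [0, -2, 3, 2, 0, 6, -4]
Stage 2 (CLIP -6 6): clip(0,-6,6)=0, clip(-2,-6,6)=-2, clip(3,-6,6)=3, clip(2,-6,6)=2, clip(0,-6,6)=0, clip(6,-6,6)=6, clip(-4,-6,6)=-4 -> [0, -2, 3, 2, 0, 6, -4]
Stage 3 (ABS): |0|=0, |-2|=2, |3|=3, |2|=2, |0|=0, |6|=6, |-4|=4 -> [0, 2, 3, 2, 0, 6, 4]
Stage 4 (DIFF): s[0]=0, 2-0=2, 3-2=1, 2-3=-1, 0-2=-2, 6-0=6, 4-6=-2 -> [0, 2, 1, -1, -2, 6, -2]
Stage 5 (AMPLIFY 2): 0*2=0, 2*2=4, 1*2=2, -1*2=-2, -2*2=-4, 6*2=12, -2*2=-4 -> [0, 4, 2, -2, -4, 12, -4]
Stage 6 (CLIP -14 19): clip(0,-14,19)=0, clip(4,-14,19)=4, clip(2,-14,19)=2, clip(-2,-14,19)=-2, clip(-4,-14,19)=-4, clip(12,-14,19)=12, clip(-4,-14,19)=-4 -> [0, 4, 2, -2, -4, 12, -4]

Answer: 0 4 2 -2 -4 12 -4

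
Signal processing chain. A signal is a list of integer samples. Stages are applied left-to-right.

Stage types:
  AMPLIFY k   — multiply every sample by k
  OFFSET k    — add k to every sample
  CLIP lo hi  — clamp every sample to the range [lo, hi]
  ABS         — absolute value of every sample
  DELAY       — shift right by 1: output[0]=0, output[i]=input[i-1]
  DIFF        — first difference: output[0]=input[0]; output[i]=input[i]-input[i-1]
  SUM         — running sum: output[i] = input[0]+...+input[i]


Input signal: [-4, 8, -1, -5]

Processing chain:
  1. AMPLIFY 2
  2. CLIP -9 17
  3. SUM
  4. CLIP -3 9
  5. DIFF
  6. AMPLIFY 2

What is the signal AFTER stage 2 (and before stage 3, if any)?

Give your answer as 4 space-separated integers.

Answer: -8 16 -2 -9

Derivation:
Input: [-4, 8, -1, -5]
Stage 1 (AMPLIFY 2): -4*2=-8, 8*2=16, -1*2=-2, -5*2=-10 -> [-8, 16, -2, -10]
Stage 2 (CLIP -9 17): clip(-8,-9,17)=-8, clip(16,-9,17)=16, clip(-2,-9,17)=-2, clip(-10,-9,17)=-9 -> [-8, 16, -2, -9]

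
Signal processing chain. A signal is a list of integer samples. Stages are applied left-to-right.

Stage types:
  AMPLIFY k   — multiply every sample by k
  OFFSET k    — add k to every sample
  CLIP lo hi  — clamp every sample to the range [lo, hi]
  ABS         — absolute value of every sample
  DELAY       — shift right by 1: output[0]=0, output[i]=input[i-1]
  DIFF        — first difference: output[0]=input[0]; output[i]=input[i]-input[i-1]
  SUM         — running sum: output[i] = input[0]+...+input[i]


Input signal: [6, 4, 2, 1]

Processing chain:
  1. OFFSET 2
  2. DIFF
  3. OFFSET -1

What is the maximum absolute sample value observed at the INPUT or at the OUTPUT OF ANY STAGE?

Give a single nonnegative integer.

Answer: 8

Derivation:
Input: [6, 4, 2, 1] (max |s|=6)
Stage 1 (OFFSET 2): 6+2=8, 4+2=6, 2+2=4, 1+2=3 -> [8, 6, 4, 3] (max |s|=8)
Stage 2 (DIFF): s[0]=8, 6-8=-2, 4-6=-2, 3-4=-1 -> [8, -2, -2, -1] (max |s|=8)
Stage 3 (OFFSET -1): 8+-1=7, -2+-1=-3, -2+-1=-3, -1+-1=-2 -> [7, -3, -3, -2] (max |s|=7)
Overall max amplitude: 8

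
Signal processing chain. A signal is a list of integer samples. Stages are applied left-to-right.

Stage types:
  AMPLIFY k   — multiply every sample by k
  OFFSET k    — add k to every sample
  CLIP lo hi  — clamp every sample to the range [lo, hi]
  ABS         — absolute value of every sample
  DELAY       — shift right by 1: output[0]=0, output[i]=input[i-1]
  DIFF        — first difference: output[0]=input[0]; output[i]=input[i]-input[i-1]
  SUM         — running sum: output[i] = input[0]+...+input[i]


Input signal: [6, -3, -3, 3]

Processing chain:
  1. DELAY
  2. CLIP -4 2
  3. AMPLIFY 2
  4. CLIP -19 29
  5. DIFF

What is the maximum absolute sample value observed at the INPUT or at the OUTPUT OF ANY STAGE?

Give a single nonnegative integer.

Input: [6, -3, -3, 3] (max |s|=6)
Stage 1 (DELAY): [0, 6, -3, -3] = [0, 6, -3, -3] -> [0, 6, -3, -3] (max |s|=6)
Stage 2 (CLIP -4 2): clip(0,-4,2)=0, clip(6,-4,2)=2, clip(-3,-4,2)=-3, clip(-3,-4,2)=-3 -> [0, 2, -3, -3] (max |s|=3)
Stage 3 (AMPLIFY 2): 0*2=0, 2*2=4, -3*2=-6, -3*2=-6 -> [0, 4, -6, -6] (max |s|=6)
Stage 4 (CLIP -19 29): clip(0,-19,29)=0, clip(4,-19,29)=4, clip(-6,-19,29)=-6, clip(-6,-19,29)=-6 -> [0, 4, -6, -6] (max |s|=6)
Stage 5 (DIFF): s[0]=0, 4-0=4, -6-4=-10, -6--6=0 -> [0, 4, -10, 0] (max |s|=10)
Overall max amplitude: 10

Answer: 10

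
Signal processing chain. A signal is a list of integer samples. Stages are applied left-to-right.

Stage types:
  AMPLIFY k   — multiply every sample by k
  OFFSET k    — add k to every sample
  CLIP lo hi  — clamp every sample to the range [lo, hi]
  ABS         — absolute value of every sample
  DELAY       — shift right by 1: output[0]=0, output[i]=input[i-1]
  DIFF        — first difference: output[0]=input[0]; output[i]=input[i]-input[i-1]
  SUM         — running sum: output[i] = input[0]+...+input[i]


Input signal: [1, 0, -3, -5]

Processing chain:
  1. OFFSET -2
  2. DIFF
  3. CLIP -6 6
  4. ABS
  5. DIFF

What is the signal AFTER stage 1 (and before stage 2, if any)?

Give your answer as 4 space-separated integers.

Answer: -1 -2 -5 -7

Derivation:
Input: [1, 0, -3, -5]
Stage 1 (OFFSET -2): 1+-2=-1, 0+-2=-2, -3+-2=-5, -5+-2=-7 -> [-1, -2, -5, -7]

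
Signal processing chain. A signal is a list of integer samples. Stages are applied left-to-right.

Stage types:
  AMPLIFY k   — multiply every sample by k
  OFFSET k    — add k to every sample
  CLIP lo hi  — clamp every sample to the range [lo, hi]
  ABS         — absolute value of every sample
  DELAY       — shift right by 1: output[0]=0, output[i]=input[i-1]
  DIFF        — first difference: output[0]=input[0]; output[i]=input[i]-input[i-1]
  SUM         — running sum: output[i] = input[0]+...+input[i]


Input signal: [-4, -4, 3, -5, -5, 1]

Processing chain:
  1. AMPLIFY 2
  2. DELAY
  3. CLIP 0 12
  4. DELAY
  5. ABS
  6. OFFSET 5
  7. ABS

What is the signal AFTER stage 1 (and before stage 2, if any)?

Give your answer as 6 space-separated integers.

Answer: -8 -8 6 -10 -10 2

Derivation:
Input: [-4, -4, 3, -5, -5, 1]
Stage 1 (AMPLIFY 2): -4*2=-8, -4*2=-8, 3*2=6, -5*2=-10, -5*2=-10, 1*2=2 -> [-8, -8, 6, -10, -10, 2]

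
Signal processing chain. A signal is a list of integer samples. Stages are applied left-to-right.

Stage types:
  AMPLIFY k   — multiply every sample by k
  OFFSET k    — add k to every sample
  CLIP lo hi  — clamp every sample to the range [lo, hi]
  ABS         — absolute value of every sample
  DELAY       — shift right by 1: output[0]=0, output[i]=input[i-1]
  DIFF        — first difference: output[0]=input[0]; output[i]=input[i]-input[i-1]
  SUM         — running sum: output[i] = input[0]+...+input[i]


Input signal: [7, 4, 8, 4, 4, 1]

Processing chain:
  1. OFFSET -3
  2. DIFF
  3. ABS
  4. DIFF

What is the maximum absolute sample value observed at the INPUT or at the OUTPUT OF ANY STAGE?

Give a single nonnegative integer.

Answer: 8

Derivation:
Input: [7, 4, 8, 4, 4, 1] (max |s|=8)
Stage 1 (OFFSET -3): 7+-3=4, 4+-3=1, 8+-3=5, 4+-3=1, 4+-3=1, 1+-3=-2 -> [4, 1, 5, 1, 1, -2] (max |s|=5)
Stage 2 (DIFF): s[0]=4, 1-4=-3, 5-1=4, 1-5=-4, 1-1=0, -2-1=-3 -> [4, -3, 4, -4, 0, -3] (max |s|=4)
Stage 3 (ABS): |4|=4, |-3|=3, |4|=4, |-4|=4, |0|=0, |-3|=3 -> [4, 3, 4, 4, 0, 3] (max |s|=4)
Stage 4 (DIFF): s[0]=4, 3-4=-1, 4-3=1, 4-4=0, 0-4=-4, 3-0=3 -> [4, -1, 1, 0, -4, 3] (max |s|=4)
Overall max amplitude: 8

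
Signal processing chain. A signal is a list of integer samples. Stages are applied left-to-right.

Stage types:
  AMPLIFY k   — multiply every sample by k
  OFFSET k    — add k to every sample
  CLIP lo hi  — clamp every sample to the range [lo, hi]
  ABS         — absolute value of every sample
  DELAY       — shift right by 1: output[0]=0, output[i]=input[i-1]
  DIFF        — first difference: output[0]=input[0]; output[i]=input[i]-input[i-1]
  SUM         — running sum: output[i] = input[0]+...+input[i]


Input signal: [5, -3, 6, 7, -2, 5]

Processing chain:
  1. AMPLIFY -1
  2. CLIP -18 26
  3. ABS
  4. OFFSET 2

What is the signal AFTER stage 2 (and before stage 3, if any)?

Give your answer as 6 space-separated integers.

Input: [5, -3, 6, 7, -2, 5]
Stage 1 (AMPLIFY -1): 5*-1=-5, -3*-1=3, 6*-1=-6, 7*-1=-7, -2*-1=2, 5*-1=-5 -> [-5, 3, -6, -7, 2, -5]
Stage 2 (CLIP -18 26): clip(-5,-18,26)=-5, clip(3,-18,26)=3, clip(-6,-18,26)=-6, clip(-7,-18,26)=-7, clip(2,-18,26)=2, clip(-5,-18,26)=-5 -> [-5, 3, -6, -7, 2, -5]

Answer: -5 3 -6 -7 2 -5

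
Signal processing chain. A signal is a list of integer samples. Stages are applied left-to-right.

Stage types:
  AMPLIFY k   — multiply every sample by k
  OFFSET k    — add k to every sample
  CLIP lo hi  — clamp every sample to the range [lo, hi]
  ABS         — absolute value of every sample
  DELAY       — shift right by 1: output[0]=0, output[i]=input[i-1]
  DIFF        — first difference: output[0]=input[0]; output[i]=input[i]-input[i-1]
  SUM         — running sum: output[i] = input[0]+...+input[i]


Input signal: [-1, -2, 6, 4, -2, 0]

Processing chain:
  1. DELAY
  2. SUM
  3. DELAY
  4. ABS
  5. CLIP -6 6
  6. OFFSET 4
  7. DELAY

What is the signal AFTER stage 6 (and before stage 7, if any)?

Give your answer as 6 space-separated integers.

Answer: 4 4 5 7 7 10

Derivation:
Input: [-1, -2, 6, 4, -2, 0]
Stage 1 (DELAY): [0, -1, -2, 6, 4, -2] = [0, -1, -2, 6, 4, -2] -> [0, -1, -2, 6, 4, -2]
Stage 2 (SUM): sum[0..0]=0, sum[0..1]=-1, sum[0..2]=-3, sum[0..3]=3, sum[0..4]=7, sum[0..5]=5 -> [0, -1, -3, 3, 7, 5]
Stage 3 (DELAY): [0, 0, -1, -3, 3, 7] = [0, 0, -1, -3, 3, 7] -> [0, 0, -1, -3, 3, 7]
Stage 4 (ABS): |0|=0, |0|=0, |-1|=1, |-3|=3, |3|=3, |7|=7 -> [0, 0, 1, 3, 3, 7]
Stage 5 (CLIP -6 6): clip(0,-6,6)=0, clip(0,-6,6)=0, clip(1,-6,6)=1, clip(3,-6,6)=3, clip(3,-6,6)=3, clip(7,-6,6)=6 -> [0, 0, 1, 3, 3, 6]
Stage 6 (OFFSET 4): 0+4=4, 0+4=4, 1+4=5, 3+4=7, 3+4=7, 6+4=10 -> [4, 4, 5, 7, 7, 10]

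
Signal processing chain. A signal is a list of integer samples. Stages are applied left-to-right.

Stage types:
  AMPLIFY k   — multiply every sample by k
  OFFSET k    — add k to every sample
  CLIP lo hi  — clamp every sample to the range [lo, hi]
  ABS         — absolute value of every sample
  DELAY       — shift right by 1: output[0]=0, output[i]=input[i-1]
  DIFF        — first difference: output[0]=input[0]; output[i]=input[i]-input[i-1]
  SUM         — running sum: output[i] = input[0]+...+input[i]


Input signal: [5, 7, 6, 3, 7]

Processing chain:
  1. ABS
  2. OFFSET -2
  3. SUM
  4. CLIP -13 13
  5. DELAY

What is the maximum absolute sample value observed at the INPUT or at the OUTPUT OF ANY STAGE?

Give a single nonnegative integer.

Input: [5, 7, 6, 3, 7] (max |s|=7)
Stage 1 (ABS): |5|=5, |7|=7, |6|=6, |3|=3, |7|=7 -> [5, 7, 6, 3, 7] (max |s|=7)
Stage 2 (OFFSET -2): 5+-2=3, 7+-2=5, 6+-2=4, 3+-2=1, 7+-2=5 -> [3, 5, 4, 1, 5] (max |s|=5)
Stage 3 (SUM): sum[0..0]=3, sum[0..1]=8, sum[0..2]=12, sum[0..3]=13, sum[0..4]=18 -> [3, 8, 12, 13, 18] (max |s|=18)
Stage 4 (CLIP -13 13): clip(3,-13,13)=3, clip(8,-13,13)=8, clip(12,-13,13)=12, clip(13,-13,13)=13, clip(18,-13,13)=13 -> [3, 8, 12, 13, 13] (max |s|=13)
Stage 5 (DELAY): [0, 3, 8, 12, 13] = [0, 3, 8, 12, 13] -> [0, 3, 8, 12, 13] (max |s|=13)
Overall max amplitude: 18

Answer: 18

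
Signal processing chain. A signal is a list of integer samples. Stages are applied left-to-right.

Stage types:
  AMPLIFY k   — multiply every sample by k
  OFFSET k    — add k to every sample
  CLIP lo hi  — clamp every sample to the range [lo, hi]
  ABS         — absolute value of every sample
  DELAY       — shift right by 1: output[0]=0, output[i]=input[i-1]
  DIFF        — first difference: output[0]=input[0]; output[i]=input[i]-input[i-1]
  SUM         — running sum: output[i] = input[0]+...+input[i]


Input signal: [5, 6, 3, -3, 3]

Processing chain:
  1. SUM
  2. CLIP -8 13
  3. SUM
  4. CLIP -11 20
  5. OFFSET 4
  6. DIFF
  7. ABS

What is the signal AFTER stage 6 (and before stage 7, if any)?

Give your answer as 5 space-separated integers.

Answer: 9 11 4 0 0

Derivation:
Input: [5, 6, 3, -3, 3]
Stage 1 (SUM): sum[0..0]=5, sum[0..1]=11, sum[0..2]=14, sum[0..3]=11, sum[0..4]=14 -> [5, 11, 14, 11, 14]
Stage 2 (CLIP -8 13): clip(5,-8,13)=5, clip(11,-8,13)=11, clip(14,-8,13)=13, clip(11,-8,13)=11, clip(14,-8,13)=13 -> [5, 11, 13, 11, 13]
Stage 3 (SUM): sum[0..0]=5, sum[0..1]=16, sum[0..2]=29, sum[0..3]=40, sum[0..4]=53 -> [5, 16, 29, 40, 53]
Stage 4 (CLIP -11 20): clip(5,-11,20)=5, clip(16,-11,20)=16, clip(29,-11,20)=20, clip(40,-11,20)=20, clip(53,-11,20)=20 -> [5, 16, 20, 20, 20]
Stage 5 (OFFSET 4): 5+4=9, 16+4=20, 20+4=24, 20+4=24, 20+4=24 -> [9, 20, 24, 24, 24]
Stage 6 (DIFF): s[0]=9, 20-9=11, 24-20=4, 24-24=0, 24-24=0 -> [9, 11, 4, 0, 0]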